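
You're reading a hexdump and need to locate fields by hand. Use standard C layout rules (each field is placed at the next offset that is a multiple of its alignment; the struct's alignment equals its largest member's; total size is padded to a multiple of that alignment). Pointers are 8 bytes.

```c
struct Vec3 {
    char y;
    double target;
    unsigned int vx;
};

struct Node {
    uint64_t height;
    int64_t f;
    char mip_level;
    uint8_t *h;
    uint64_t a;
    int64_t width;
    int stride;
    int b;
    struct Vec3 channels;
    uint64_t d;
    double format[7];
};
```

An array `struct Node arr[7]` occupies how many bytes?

Vec3: @0: y [1B, align 1] → 1; +7 pad (align 8); @8: target [8B, align 8] → 16; @16: vx [4B, align 4] → 20; +4 tail pad (align 8); size 24, align 8
@0: height [8B, align 8] → 8
@8: f [8B, align 8] → 16
@16: mip_level [1B, align 1] → 17
+7 pad (align 8)
@24: h [8B, align 8] → 32
@32: a [8B, align 8] → 40
@40: width [8B, align 8] → 48
@48: stride [4B, align 4] → 52
@52: b [4B, align 4] → 56
@56: channels [24B, align 8] → 80
@80: d [8B, align 8] → 88
@88: format [56B, align 8] → 144
size 144, align 8
array of 7: 7 × 144 = 1008

1008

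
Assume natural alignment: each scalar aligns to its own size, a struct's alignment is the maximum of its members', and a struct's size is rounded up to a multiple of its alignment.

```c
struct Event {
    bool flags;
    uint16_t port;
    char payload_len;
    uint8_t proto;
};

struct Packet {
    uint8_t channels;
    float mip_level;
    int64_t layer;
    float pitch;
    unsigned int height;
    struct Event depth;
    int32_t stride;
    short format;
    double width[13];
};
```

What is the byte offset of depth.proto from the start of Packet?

29

Event: 0..1  flags  (1B, 1-aligned); 1..2  -- padding (1B); 2..4  port  (2B, 2-aligned); 4..5  payload_len  (1B, 1-aligned); 5..6  proto  (1B, 1-aligned); sizeof = 6, alignof = 2
0..1  channels  (1B, 1-aligned)
1..4  -- padding (3B)
4..8  mip_level  (4B, 4-aligned)
8..16  layer  (8B, 8-aligned)
16..20  pitch  (4B, 4-aligned)
20..24  height  (4B, 4-aligned)
24..30  depth  (6B, 2-aligned)
within Event: proto at 5
24 + 5 = 29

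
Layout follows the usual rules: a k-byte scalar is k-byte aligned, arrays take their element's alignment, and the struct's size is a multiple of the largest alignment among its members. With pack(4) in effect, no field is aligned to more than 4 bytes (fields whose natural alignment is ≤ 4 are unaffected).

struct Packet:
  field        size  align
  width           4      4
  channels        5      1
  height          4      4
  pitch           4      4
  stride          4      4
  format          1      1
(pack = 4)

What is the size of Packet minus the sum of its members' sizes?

6

0..4  width  (4B, 4-aligned)
4..9  channels  (5B, 1-aligned)
9..12  -- padding (3B)
12..16  height  (4B, 4-aligned)
16..20  pitch  (4B, 4-aligned)
20..24  stride  (4B, 4-aligned)
24..25  format  (1B, 1-aligned)
25..28  -- tail padding (3B)
sizeof = 28, alignof = 4
data bytes 22, size 28 → padding 6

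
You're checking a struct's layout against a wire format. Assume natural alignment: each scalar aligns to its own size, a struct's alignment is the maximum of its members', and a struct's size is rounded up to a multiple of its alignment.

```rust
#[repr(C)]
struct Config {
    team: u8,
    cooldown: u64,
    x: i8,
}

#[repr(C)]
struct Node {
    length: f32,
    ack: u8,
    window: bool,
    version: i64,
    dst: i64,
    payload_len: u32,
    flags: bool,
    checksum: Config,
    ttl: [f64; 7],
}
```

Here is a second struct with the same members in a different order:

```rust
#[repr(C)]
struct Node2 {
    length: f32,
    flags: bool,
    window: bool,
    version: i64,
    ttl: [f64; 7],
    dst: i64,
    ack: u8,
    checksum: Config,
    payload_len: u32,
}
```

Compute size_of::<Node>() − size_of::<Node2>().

Config: team at 0 (size 1, align 1) → ends 1; pad 7 to align 8 for cooldown; cooldown at 8 (size 8, align 8) → ends 16; x at 16 (size 1, align 1) → ends 17; tail pad 7 to reach multiple of 8; total 24 bytes, alignment 8
length at 0 (size 4, align 4) → ends 4
ack at 4 (size 1, align 1) → ends 5
window at 5 (size 1, align 1) → ends 6
pad 2 to align 8 for version
version at 8 (size 8, align 8) → ends 16
dst at 16 (size 8, align 8) → ends 24
payload_len at 24 (size 4, align 4) → ends 28
flags at 28 (size 1, align 1) → ends 29
pad 3 to align 8 for checksum
checksum at 32 (size 24, align 8) → ends 56
ttl at 56 (size 56, align 8) → ends 112
total 112 bytes, alignment 8
— Node2 —
length at 0 (size 4, align 4) → ends 4
flags at 4 (size 1, align 1) → ends 5
window at 5 (size 1, align 1) → ends 6
pad 2 to align 8 for version
version at 8 (size 8, align 8) → ends 16
ttl at 16 (size 56, align 8) → ends 72
dst at 72 (size 8, align 8) → ends 80
ack at 80 (size 1, align 1) → ends 81
pad 7 to align 8 for checksum
checksum at 88 (size 24, align 8) → ends 112
payload_len at 112 (size 4, align 4) → ends 116
tail pad 4 to reach multiple of 8
total 120 bytes, alignment 8
112 − 120 = -8

-8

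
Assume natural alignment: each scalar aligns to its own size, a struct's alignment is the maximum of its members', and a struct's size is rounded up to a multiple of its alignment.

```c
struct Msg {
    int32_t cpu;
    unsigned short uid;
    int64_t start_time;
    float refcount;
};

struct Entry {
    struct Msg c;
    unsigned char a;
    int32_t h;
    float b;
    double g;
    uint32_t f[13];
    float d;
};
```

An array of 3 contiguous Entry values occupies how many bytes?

312

Msg: cpu at 0 (size 4, align 4) → ends 4; uid at 4 (size 2, align 2) → ends 6; pad 2 to align 8 for start_time; start_time at 8 (size 8, align 8) → ends 16; refcount at 16 (size 4, align 4) → ends 20; tail pad 4 to reach multiple of 8; total 24 bytes, alignment 8
c at 0 (size 24, align 8) → ends 24
a at 24 (size 1, align 1) → ends 25
pad 3 to align 4 for h
h at 28 (size 4, align 4) → ends 32
b at 32 (size 4, align 4) → ends 36
pad 4 to align 8 for g
g at 40 (size 8, align 8) → ends 48
f at 48 (size 52, align 4) → ends 100
d at 100 (size 4, align 4) → ends 104
total 104 bytes, alignment 8
array of 3: 3 × 104 = 312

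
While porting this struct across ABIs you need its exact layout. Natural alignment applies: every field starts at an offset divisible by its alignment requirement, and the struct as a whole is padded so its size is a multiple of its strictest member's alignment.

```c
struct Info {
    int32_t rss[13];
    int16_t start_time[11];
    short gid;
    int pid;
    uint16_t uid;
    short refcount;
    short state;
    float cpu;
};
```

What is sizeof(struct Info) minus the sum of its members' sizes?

rss at 0 (size 52, align 4) → ends 52
start_time at 52 (size 22, align 2) → ends 74
gid at 74 (size 2, align 2) → ends 76
pid at 76 (size 4, align 4) → ends 80
uid at 80 (size 2, align 2) → ends 82
refcount at 82 (size 2, align 2) → ends 84
state at 84 (size 2, align 2) → ends 86
pad 2 to align 4 for cpu
cpu at 88 (size 4, align 4) → ends 92
total 92 bytes, alignment 4
data bytes 90, size 92 → padding 2

2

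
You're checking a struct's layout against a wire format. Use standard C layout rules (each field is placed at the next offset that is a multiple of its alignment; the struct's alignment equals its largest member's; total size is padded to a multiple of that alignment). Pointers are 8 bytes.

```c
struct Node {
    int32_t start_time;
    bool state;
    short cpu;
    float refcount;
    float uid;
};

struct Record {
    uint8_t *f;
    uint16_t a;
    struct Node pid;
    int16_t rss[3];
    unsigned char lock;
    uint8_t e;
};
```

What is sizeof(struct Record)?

40

Node: @0: start_time [4B, align 4] → 4; @4: state [1B, align 1] → 5; +1 pad (align 2); @6: cpu [2B, align 2] → 8; @8: refcount [4B, align 4] → 12; @12: uid [4B, align 4] → 16; size 16, align 4
@0: f [8B, align 8] → 8
@8: a [2B, align 2] → 10
+2 pad (align 4)
@12: pid [16B, align 4] → 28
@28: rss [6B, align 2] → 34
@34: lock [1B, align 1] → 35
@35: e [1B, align 1] → 36
+4 tail pad (align 8)
size 40, align 8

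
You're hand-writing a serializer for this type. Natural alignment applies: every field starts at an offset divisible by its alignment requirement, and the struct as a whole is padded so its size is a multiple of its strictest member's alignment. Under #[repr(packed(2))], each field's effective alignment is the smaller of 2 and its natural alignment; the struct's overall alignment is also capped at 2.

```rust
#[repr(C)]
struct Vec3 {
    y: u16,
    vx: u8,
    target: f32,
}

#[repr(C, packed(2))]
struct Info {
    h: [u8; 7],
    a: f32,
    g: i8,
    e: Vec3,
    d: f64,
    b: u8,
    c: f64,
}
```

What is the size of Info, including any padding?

40

Vec3: y at 0 (size 2, align 2) → ends 2; vx at 2 (size 1, align 1) → ends 3; pad 1 to align 4 for target; target at 4 (size 4, align 4) → ends 8; total 8 bytes, alignment 4
h at 0 (size 7, align 1) → ends 7
pad 1 to align 2 for a
a at 8 (size 4, align 2) → ends 12
g at 12 (size 1, align 1) → ends 13
pad 1 to align 2 for e
e at 14 (size 8, align 2) → ends 22
d at 22 (size 8, align 2) → ends 30
b at 30 (size 1, align 1) → ends 31
pad 1 to align 2 for c
c at 32 (size 8, align 2) → ends 40
total 40 bytes, alignment 2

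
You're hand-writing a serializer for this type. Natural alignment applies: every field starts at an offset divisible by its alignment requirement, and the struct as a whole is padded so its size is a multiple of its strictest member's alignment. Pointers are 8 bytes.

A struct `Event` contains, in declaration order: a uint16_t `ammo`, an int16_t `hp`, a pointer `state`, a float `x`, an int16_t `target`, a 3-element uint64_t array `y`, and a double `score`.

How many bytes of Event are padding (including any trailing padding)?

0..2  ammo  (2B, 2-aligned)
2..4  hp  (2B, 2-aligned)
4..8  -- padding (4B)
8..16  state  (8B, 8-aligned)
16..20  x  (4B, 4-aligned)
20..22  target  (2B, 2-aligned)
22..24  -- padding (2B)
24..48  y  (24B, 8-aligned)
48..56  score  (8B, 8-aligned)
sizeof = 56, alignof = 8
data bytes 50, size 56 → padding 6

6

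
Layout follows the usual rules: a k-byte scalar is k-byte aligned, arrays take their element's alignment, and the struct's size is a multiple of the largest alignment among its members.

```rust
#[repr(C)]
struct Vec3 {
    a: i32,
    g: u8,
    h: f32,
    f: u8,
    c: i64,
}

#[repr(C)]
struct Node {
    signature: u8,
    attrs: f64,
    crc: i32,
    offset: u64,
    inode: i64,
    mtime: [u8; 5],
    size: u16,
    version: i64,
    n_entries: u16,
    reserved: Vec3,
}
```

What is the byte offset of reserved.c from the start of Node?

Vec3: 0..4  a  (4B, 4-aligned); 4..5  g  (1B, 1-aligned); 5..8  -- padding (3B); 8..12  h  (4B, 4-aligned); 12..13  f  (1B, 1-aligned); 13..16  -- padding (3B); 16..24  c  (8B, 8-aligned); sizeof = 24, alignof = 8
0..1  signature  (1B, 1-aligned)
1..8  -- padding (7B)
8..16  attrs  (8B, 8-aligned)
16..20  crc  (4B, 4-aligned)
20..24  -- padding (4B)
24..32  offset  (8B, 8-aligned)
32..40  inode  (8B, 8-aligned)
40..45  mtime  (5B, 1-aligned)
45..46  -- padding (1B)
46..48  size  (2B, 2-aligned)
48..56  version  (8B, 8-aligned)
56..58  n_entries  (2B, 2-aligned)
58..64  -- padding (6B)
64..88  reserved  (24B, 8-aligned)
within Vec3: c at 16
64 + 16 = 80

80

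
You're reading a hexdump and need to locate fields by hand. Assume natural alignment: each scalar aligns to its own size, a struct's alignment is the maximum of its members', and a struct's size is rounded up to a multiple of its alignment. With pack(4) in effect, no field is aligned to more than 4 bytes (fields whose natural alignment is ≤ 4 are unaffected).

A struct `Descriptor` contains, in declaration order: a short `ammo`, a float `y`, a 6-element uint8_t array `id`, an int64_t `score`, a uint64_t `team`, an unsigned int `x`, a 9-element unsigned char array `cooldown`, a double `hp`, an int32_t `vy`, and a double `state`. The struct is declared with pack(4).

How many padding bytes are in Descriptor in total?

ammo at 0 (size 2, align 2) → ends 2
pad 2 to align 4 for y
y at 4 (size 4, align 4) → ends 8
id at 8 (size 6, align 1) → ends 14
pad 2 to align 4 for score
score at 16 (size 8, align 4) → ends 24
team at 24 (size 8, align 4) → ends 32
x at 32 (size 4, align 4) → ends 36
cooldown at 36 (size 9, align 1) → ends 45
pad 3 to align 4 for hp
hp at 48 (size 8, align 4) → ends 56
vy at 56 (size 4, align 4) → ends 60
state at 60 (size 8, align 4) → ends 68
total 68 bytes, alignment 4
data bytes 61, size 68 → padding 7

7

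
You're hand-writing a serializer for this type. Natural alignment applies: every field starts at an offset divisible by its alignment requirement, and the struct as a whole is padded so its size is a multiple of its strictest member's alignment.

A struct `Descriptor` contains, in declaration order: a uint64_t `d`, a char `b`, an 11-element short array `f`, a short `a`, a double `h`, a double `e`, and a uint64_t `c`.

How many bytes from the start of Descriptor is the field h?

@0: d [8B, align 8] → 8
@8: b [1B, align 1] → 9
+1 pad (align 2)
@10: f [22B, align 2] → 32
@32: a [2B, align 2] → 34
+6 pad (align 8)
@40: h [8B, align 8] → 48

40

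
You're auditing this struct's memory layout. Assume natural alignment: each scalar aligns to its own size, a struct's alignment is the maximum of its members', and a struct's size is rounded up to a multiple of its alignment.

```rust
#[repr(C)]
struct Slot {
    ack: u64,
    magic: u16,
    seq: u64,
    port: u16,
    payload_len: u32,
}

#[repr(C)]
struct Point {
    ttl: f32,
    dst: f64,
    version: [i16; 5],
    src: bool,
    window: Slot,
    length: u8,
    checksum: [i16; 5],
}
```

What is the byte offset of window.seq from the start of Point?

48

Slot: ack at 0 (size 8, align 8) → ends 8; magic at 8 (size 2, align 2) → ends 10; pad 6 to align 8 for seq; seq at 16 (size 8, align 8) → ends 24; port at 24 (size 2, align 2) → ends 26; pad 2 to align 4 for payload_len; payload_len at 28 (size 4, align 4) → ends 32; total 32 bytes, alignment 8
ttl at 0 (size 4, align 4) → ends 4
pad 4 to align 8 for dst
dst at 8 (size 8, align 8) → ends 16
version at 16 (size 10, align 2) → ends 26
src at 26 (size 1, align 1) → ends 27
pad 5 to align 8 for window
window at 32 (size 32, align 8) → ends 64
within Slot: seq at 16
32 + 16 = 48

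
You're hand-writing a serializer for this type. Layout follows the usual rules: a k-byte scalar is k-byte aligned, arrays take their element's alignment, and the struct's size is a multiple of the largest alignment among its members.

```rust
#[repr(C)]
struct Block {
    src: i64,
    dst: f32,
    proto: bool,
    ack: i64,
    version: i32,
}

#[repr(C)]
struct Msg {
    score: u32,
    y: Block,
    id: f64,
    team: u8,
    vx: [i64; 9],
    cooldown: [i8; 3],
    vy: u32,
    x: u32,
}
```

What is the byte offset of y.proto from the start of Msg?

20

Block: @0: src [8B, align 8] → 8; @8: dst [4B, align 4] → 12; @12: proto [1B, align 1] → 13; +3 pad (align 8); @16: ack [8B, align 8] → 24; @24: version [4B, align 4] → 28; +4 tail pad (align 8); size 32, align 8
@0: score [4B, align 4] → 4
+4 pad (align 8)
@8: y [32B, align 8] → 40
within Block: proto at 12
8 + 12 = 20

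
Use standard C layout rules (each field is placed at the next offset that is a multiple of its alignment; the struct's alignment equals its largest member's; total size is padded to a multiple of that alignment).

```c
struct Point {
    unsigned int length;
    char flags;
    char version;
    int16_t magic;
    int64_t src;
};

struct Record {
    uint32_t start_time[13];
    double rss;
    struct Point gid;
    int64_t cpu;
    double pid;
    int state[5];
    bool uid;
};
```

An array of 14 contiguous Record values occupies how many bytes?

1680

Point: 0..4  length  (4B, 4-aligned); 4..5  flags  (1B, 1-aligned); 5..6  version  (1B, 1-aligned); 6..8  magic  (2B, 2-aligned); 8..16  src  (8B, 8-aligned); sizeof = 16, alignof = 8
0..52  start_time  (52B, 4-aligned)
52..56  -- padding (4B)
56..64  rss  (8B, 8-aligned)
64..80  gid  (16B, 8-aligned)
80..88  cpu  (8B, 8-aligned)
88..96  pid  (8B, 8-aligned)
96..116  state  (20B, 4-aligned)
116..117  uid  (1B, 1-aligned)
117..120  -- tail padding (3B)
sizeof = 120, alignof = 8
array of 14: 14 × 120 = 1680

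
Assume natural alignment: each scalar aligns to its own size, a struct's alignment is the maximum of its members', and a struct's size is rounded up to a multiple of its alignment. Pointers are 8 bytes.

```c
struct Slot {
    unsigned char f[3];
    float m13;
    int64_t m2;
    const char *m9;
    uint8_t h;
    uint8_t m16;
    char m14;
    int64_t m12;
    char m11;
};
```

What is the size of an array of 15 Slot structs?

0..3  f  (3B, 1-aligned)
3..4  -- padding (1B)
4..8  m13  (4B, 4-aligned)
8..16  m2  (8B, 8-aligned)
16..24  m9  (8B, 8-aligned)
24..25  h  (1B, 1-aligned)
25..26  m16  (1B, 1-aligned)
26..27  m14  (1B, 1-aligned)
27..32  -- padding (5B)
32..40  m12  (8B, 8-aligned)
40..41  m11  (1B, 1-aligned)
41..48  -- tail padding (7B)
sizeof = 48, alignof = 8
array of 15: 15 × 48 = 720

720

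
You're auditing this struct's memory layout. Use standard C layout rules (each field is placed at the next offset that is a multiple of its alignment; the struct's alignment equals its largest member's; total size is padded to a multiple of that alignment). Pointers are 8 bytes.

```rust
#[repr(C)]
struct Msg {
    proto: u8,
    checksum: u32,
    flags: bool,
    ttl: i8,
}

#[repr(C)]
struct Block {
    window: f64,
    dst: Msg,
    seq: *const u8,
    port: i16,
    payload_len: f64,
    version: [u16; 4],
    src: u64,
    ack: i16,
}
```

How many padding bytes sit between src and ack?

Msg: proto at 0 (size 1, align 1) → ends 1; pad 3 to align 4 for checksum; checksum at 4 (size 4, align 4) → ends 8; flags at 8 (size 1, align 1) → ends 9; ttl at 9 (size 1, align 1) → ends 10; tail pad 2 to reach multiple of 4; total 12 bytes, alignment 4
window at 0 (size 8, align 8) → ends 8
dst at 8 (size 12, align 4) → ends 20
pad 4 to align 8 for seq
seq at 24 (size 8, align 8) → ends 32
port at 32 (size 2, align 2) → ends 34
pad 6 to align 8 for payload_len
payload_len at 40 (size 8, align 8) → ends 48
version at 48 (size 8, align 2) → ends 56
src at 56 (size 8, align 8) → ends 64
ack at 64 (size 2, align 2) → ends 66

0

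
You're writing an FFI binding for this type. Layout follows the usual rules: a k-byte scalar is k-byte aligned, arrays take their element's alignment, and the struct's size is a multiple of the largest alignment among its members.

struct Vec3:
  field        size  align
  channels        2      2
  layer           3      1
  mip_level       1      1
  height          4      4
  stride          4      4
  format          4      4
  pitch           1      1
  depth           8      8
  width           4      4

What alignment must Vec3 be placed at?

member alignments: channels=2, layer=1, mip_level=1, height=4, stride=4, format=4, pitch=1, depth=8, width=4
max = 8

8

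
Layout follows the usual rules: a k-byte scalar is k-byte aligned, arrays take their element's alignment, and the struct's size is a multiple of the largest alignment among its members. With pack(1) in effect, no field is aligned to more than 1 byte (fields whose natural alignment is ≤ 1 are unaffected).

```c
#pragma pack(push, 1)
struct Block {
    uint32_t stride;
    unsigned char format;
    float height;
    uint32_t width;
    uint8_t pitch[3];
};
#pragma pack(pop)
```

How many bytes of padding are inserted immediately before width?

stride at 0 (size 4, align 1) → ends 4
format at 4 (size 1, align 1) → ends 5
height at 5 (size 4, align 1) → ends 9
width at 9 (size 4, align 1) → ends 13

0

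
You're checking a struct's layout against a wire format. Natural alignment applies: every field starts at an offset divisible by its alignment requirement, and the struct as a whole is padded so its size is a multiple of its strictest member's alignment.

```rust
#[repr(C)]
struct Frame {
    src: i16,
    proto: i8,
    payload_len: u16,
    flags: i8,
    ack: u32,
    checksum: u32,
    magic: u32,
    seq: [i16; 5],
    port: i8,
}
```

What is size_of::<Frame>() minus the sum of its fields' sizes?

3

0..2  src  (2B, 2-aligned)
2..3  proto  (1B, 1-aligned)
3..4  -- padding (1B)
4..6  payload_len  (2B, 2-aligned)
6..7  flags  (1B, 1-aligned)
7..8  -- padding (1B)
8..12  ack  (4B, 4-aligned)
12..16  checksum  (4B, 4-aligned)
16..20  magic  (4B, 4-aligned)
20..30  seq  (10B, 2-aligned)
30..31  port  (1B, 1-aligned)
31..32  -- tail padding (1B)
sizeof = 32, alignof = 4
data bytes 29, size 32 → padding 3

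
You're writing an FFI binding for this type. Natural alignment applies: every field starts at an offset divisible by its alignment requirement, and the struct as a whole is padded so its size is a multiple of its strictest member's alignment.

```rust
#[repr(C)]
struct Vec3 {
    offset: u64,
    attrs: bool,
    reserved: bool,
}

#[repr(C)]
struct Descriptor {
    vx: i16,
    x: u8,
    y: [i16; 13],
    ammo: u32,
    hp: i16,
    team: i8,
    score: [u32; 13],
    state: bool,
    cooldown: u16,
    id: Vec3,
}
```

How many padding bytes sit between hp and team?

Vec3: offset at 0 (size 8, align 8) → ends 8; attrs at 8 (size 1, align 1) → ends 9; reserved at 9 (size 1, align 1) → ends 10; tail pad 6 to reach multiple of 8; total 16 bytes, alignment 8
vx at 0 (size 2, align 2) → ends 2
x at 2 (size 1, align 1) → ends 3
pad 1 to align 2 for y
y at 4 (size 26, align 2) → ends 30
pad 2 to align 4 for ammo
ammo at 32 (size 4, align 4) → ends 36
hp at 36 (size 2, align 2) → ends 38
team at 38 (size 1, align 1) → ends 39

0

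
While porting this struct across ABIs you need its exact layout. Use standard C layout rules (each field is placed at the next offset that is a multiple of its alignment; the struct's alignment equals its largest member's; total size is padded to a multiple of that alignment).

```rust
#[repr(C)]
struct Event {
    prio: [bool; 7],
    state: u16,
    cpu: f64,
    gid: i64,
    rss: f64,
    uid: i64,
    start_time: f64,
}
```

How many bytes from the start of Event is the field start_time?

prio at 0 (size 7, align 1) → ends 7
pad 1 to align 2 for state
state at 8 (size 2, align 2) → ends 10
pad 6 to align 8 for cpu
cpu at 16 (size 8, align 8) → ends 24
gid at 24 (size 8, align 8) → ends 32
rss at 32 (size 8, align 8) → ends 40
uid at 40 (size 8, align 8) → ends 48
start_time at 48 (size 8, align 8) → ends 56

48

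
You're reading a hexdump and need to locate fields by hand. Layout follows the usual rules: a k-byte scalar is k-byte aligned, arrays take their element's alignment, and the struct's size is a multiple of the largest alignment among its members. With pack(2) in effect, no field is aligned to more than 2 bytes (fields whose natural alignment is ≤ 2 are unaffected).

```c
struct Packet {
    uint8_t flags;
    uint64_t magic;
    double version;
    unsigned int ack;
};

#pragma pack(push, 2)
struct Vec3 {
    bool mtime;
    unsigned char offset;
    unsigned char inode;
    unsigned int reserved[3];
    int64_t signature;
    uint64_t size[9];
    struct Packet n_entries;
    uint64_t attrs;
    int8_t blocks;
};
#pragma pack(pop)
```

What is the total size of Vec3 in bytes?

Packet: flags at 0 (size 1, align 1) → ends 1; pad 7 to align 8 for magic; magic at 8 (size 8, align 8) → ends 16; version at 16 (size 8, align 8) → ends 24; ack at 24 (size 4, align 4) → ends 28; tail pad 4 to reach multiple of 8; total 32 bytes, alignment 8
mtime at 0 (size 1, align 1) → ends 1
offset at 1 (size 1, align 1) → ends 2
inode at 2 (size 1, align 1) → ends 3
pad 1 to align 2 for reserved
reserved at 4 (size 12, align 2) → ends 16
signature at 16 (size 8, align 2) → ends 24
size at 24 (size 72, align 2) → ends 96
n_entries at 96 (size 32, align 2) → ends 128
attrs at 128 (size 8, align 2) → ends 136
blocks at 136 (size 1, align 1) → ends 137
tail pad 1 to reach multiple of 2
total 138 bytes, alignment 2

138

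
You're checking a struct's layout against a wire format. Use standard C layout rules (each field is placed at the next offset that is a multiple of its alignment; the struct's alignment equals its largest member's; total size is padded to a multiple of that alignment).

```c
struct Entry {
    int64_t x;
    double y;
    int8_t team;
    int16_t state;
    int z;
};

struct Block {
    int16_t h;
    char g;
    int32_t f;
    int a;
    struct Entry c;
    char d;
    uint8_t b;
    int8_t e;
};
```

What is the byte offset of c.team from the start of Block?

32

Entry: @0: x [8B, align 8] → 8; @8: y [8B, align 8] → 16; @16: team [1B, align 1] → 17; +1 pad (align 2); @18: state [2B, align 2] → 20; @20: z [4B, align 4] → 24; size 24, align 8
@0: h [2B, align 2] → 2
@2: g [1B, align 1] → 3
+1 pad (align 4)
@4: f [4B, align 4] → 8
@8: a [4B, align 4] → 12
+4 pad (align 8)
@16: c [24B, align 8] → 40
within Entry: team at 16
16 + 16 = 32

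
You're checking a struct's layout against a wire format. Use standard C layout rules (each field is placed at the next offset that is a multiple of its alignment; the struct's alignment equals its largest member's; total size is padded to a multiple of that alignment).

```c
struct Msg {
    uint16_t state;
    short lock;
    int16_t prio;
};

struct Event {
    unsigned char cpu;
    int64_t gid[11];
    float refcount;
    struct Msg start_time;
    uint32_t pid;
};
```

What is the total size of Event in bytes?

Msg: @0: state [2B, align 2] → 2; @2: lock [2B, align 2] → 4; @4: prio [2B, align 2] → 6; size 6, align 2
@0: cpu [1B, align 1] → 1
+7 pad (align 8)
@8: gid [88B, align 8] → 96
@96: refcount [4B, align 4] → 100
@100: start_time [6B, align 2] → 106
+2 pad (align 4)
@108: pid [4B, align 4] → 112
size 112, align 8

112 bytes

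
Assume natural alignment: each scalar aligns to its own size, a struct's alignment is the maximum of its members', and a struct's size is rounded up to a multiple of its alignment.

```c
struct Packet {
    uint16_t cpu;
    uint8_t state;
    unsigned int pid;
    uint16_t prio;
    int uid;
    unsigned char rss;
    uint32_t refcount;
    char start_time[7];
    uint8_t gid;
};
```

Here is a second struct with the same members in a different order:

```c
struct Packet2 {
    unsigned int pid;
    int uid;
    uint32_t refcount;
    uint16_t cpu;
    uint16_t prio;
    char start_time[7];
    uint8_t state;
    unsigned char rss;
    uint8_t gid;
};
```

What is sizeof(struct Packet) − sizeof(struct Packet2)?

@0: cpu [2B, align 2] → 2
@2: state [1B, align 1] → 3
+1 pad (align 4)
@4: pid [4B, align 4] → 8
@8: prio [2B, align 2] → 10
+2 pad (align 4)
@12: uid [4B, align 4] → 16
@16: rss [1B, align 1] → 17
+3 pad (align 4)
@20: refcount [4B, align 4] → 24
@24: start_time [7B, align 1] → 31
@31: gid [1B, align 1] → 32
size 32, align 4
— Packet2 —
@0: pid [4B, align 4] → 4
@4: uid [4B, align 4] → 8
@8: refcount [4B, align 4] → 12
@12: cpu [2B, align 2] → 14
@14: prio [2B, align 2] → 16
@16: start_time [7B, align 1] → 23
@23: state [1B, align 1] → 24
@24: rss [1B, align 1] → 25
@25: gid [1B, align 1] → 26
+2 tail pad (align 4)
size 28, align 4
32 − 28 = 4

4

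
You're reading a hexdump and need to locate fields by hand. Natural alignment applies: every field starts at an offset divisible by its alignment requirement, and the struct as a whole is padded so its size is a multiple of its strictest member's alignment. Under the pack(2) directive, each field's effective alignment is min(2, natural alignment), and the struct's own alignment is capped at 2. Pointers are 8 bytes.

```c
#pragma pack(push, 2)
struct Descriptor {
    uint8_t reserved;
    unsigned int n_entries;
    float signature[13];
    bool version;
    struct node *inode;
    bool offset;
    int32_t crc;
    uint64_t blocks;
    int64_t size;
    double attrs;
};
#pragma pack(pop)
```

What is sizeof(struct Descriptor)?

@0: reserved [1B, align 1] → 1
+1 pad (align 2)
@2: n_entries [4B, align 2] → 6
@6: signature [52B, align 2] → 58
@58: version [1B, align 1] → 59
+1 pad (align 2)
@60: inode [8B, align 2] → 68
@68: offset [1B, align 1] → 69
+1 pad (align 2)
@70: crc [4B, align 2] → 74
@74: blocks [8B, align 2] → 82
@82: size [8B, align 2] → 90
@90: attrs [8B, align 2] → 98
size 98, align 2

98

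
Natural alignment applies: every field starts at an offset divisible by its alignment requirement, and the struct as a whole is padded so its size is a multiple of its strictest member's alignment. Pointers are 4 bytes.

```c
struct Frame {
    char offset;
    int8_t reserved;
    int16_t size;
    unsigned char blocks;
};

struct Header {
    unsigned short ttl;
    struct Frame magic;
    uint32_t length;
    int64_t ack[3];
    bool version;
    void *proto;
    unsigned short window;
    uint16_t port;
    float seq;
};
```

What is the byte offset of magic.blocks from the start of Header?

6

Frame: 0..1  offset  (1B, 1-aligned); 1..2  reserved  (1B, 1-aligned); 2..4  size  (2B, 2-aligned); 4..5  blocks  (1B, 1-aligned); 5..6  -- tail padding (1B); sizeof = 6, alignof = 2
0..2  ttl  (2B, 2-aligned)
2..8  magic  (6B, 2-aligned)
within Frame: blocks at 4
2 + 4 = 6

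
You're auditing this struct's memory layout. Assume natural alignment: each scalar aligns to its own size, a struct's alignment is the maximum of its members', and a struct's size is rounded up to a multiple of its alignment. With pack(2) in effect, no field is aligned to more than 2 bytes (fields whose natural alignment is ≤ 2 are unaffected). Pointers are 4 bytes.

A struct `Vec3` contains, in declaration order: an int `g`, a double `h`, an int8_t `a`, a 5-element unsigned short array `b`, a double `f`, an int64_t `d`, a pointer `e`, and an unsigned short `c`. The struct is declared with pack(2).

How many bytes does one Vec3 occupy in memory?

46 bytes

@0: g [4B, align 2] → 4
@4: h [8B, align 2] → 12
@12: a [1B, align 1] → 13
+1 pad (align 2)
@14: b [10B, align 2] → 24
@24: f [8B, align 2] → 32
@32: d [8B, align 2] → 40
@40: e [4B, align 2] → 44
@44: c [2B, align 2] → 46
size 46, align 2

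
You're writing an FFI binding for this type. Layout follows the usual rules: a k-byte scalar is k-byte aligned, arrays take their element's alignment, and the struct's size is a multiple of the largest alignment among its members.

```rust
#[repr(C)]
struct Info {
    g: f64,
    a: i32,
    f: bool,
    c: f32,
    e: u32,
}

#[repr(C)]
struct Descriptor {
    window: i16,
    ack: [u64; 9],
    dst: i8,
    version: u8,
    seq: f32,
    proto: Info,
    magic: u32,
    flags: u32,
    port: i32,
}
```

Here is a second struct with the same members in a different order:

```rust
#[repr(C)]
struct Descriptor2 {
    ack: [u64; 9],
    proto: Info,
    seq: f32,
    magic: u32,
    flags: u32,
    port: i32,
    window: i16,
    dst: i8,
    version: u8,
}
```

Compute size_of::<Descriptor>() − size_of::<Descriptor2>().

8

Info: 0..8  g  (8B, 8-aligned); 8..12  a  (4B, 4-aligned); 12..13  f  (1B, 1-aligned); 13..16  -- padding (3B); 16..20  c  (4B, 4-aligned); 20..24  e  (4B, 4-aligned); sizeof = 24, alignof = 8
0..2  window  (2B, 2-aligned)
2..8  -- padding (6B)
8..80  ack  (72B, 8-aligned)
80..81  dst  (1B, 1-aligned)
81..82  version  (1B, 1-aligned)
82..84  -- padding (2B)
84..88  seq  (4B, 4-aligned)
88..112  proto  (24B, 8-aligned)
112..116  magic  (4B, 4-aligned)
116..120  flags  (4B, 4-aligned)
120..124  port  (4B, 4-aligned)
124..128  -- tail padding (4B)
sizeof = 128, alignof = 8
— Descriptor2 —
0..72  ack  (72B, 8-aligned)
72..96  proto  (24B, 8-aligned)
96..100  seq  (4B, 4-aligned)
100..104  magic  (4B, 4-aligned)
104..108  flags  (4B, 4-aligned)
108..112  port  (4B, 4-aligned)
112..114  window  (2B, 2-aligned)
114..115  dst  (1B, 1-aligned)
115..116  version  (1B, 1-aligned)
116..120  -- tail padding (4B)
sizeof = 120, alignof = 8
128 − 120 = 8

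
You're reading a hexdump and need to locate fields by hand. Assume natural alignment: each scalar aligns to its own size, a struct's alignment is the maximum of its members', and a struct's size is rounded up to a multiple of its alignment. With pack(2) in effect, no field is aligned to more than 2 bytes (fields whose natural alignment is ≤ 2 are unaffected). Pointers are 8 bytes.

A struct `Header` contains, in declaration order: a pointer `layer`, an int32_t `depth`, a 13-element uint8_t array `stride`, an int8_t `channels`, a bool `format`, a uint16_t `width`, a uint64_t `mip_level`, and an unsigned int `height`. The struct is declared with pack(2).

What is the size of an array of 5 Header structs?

@0: layer [8B, align 2] → 8
@8: depth [4B, align 2] → 12
@12: stride [13B, align 1] → 25
@25: channels [1B, align 1] → 26
@26: format [1B, align 1] → 27
+1 pad (align 2)
@28: width [2B, align 2] → 30
@30: mip_level [8B, align 2] → 38
@38: height [4B, align 2] → 42
size 42, align 2
array of 5: 5 × 42 = 210

210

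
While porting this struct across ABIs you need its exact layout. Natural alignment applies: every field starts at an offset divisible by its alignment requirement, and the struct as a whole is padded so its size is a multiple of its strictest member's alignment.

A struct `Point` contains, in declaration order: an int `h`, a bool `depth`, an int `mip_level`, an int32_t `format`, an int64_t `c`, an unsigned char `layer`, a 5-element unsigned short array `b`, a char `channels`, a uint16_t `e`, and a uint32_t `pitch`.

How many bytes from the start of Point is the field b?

26

@0: h [4B, align 4] → 4
@4: depth [1B, align 1] → 5
+3 pad (align 4)
@8: mip_level [4B, align 4] → 12
@12: format [4B, align 4] → 16
@16: c [8B, align 8] → 24
@24: layer [1B, align 1] → 25
+1 pad (align 2)
@26: b [10B, align 2] → 36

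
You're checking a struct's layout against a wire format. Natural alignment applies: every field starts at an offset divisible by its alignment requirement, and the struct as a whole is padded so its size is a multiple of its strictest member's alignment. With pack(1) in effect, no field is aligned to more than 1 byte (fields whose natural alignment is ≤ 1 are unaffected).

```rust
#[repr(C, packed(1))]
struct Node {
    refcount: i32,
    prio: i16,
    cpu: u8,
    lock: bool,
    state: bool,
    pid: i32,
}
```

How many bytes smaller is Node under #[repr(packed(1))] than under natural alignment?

natural layout:
  0..4  refcount  (4B, 4-aligned)
  4..6  prio  (2B, 2-aligned)
  6..7  cpu  (1B, 1-aligned)
  7..8  lock  (1B, 1-aligned)
  8..9  state  (1B, 1-aligned)
  9..12  -- padding (3B)
  12..16  pid  (4B, 4-aligned)
  sizeof = 16, alignof = 4
packed(1) layout:
  0..4  refcount  (4B, 1-aligned)
  4..6  prio  (2B, 1-aligned)
  6..7  cpu  (1B, 1-aligned)
  7..8  lock  (1B, 1-aligned)
  8..9  state  (1B, 1-aligned)
  9..13  pid  (4B, 1-aligned)
  sizeof = 13, alignof = 1
16 − 13 = 3

3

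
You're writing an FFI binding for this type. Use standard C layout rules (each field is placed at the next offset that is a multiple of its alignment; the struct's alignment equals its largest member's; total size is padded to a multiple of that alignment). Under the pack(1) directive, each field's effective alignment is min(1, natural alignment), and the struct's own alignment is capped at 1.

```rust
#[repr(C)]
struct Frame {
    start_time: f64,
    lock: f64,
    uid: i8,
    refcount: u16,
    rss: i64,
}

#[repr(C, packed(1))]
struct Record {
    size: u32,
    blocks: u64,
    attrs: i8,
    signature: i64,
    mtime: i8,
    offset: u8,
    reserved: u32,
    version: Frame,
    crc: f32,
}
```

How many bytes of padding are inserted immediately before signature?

Frame: @0: start_time [8B, align 8] → 8; @8: lock [8B, align 8] → 16; @16: uid [1B, align 1] → 17; +1 pad (align 2); @18: refcount [2B, align 2] → 20; +4 pad (align 8); @24: rss [8B, align 8] → 32; size 32, align 8
@0: size [4B, align 1] → 4
@4: blocks [8B, align 1] → 12
@12: attrs [1B, align 1] → 13
@13: signature [8B, align 1] → 21

0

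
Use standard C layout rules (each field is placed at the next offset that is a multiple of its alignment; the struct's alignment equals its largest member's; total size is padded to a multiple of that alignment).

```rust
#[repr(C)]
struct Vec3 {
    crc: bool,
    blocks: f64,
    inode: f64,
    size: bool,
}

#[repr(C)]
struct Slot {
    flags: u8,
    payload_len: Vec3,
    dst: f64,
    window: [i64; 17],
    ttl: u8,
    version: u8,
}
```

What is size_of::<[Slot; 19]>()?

3648

Vec3: @0: crc [1B, align 1] → 1; +7 pad (align 8); @8: blocks [8B, align 8] → 16; @16: inode [8B, align 8] → 24; @24: size [1B, align 1] → 25; +7 tail pad (align 8); size 32, align 8
@0: flags [1B, align 1] → 1
+7 pad (align 8)
@8: payload_len [32B, align 8] → 40
@40: dst [8B, align 8] → 48
@48: window [136B, align 8] → 184
@184: ttl [1B, align 1] → 185
@185: version [1B, align 1] → 186
+6 tail pad (align 8)
size 192, align 8
array of 19: 19 × 192 = 3648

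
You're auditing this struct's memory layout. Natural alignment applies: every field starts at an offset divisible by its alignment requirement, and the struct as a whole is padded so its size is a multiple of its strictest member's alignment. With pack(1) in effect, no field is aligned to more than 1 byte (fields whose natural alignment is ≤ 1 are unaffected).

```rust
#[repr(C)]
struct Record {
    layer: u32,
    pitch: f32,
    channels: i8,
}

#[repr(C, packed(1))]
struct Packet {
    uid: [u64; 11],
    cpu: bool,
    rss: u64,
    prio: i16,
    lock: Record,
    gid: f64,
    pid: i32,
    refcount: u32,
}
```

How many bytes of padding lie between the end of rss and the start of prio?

0

Record: @0: layer [4B, align 4] → 4; @4: pitch [4B, align 4] → 8; @8: channels [1B, align 1] → 9; +3 tail pad (align 4); size 12, align 4
@0: uid [88B, align 1] → 88
@88: cpu [1B, align 1] → 89
@89: rss [8B, align 1] → 97
@97: prio [2B, align 1] → 99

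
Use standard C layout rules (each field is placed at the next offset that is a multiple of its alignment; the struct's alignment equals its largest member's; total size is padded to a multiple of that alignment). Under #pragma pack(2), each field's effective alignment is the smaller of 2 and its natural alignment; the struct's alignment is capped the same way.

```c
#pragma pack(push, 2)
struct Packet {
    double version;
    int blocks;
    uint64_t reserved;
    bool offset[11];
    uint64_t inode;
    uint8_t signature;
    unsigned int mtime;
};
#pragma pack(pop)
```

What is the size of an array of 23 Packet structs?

version at 0 (size 8, align 2) → ends 8
blocks at 8 (size 4, align 2) → ends 12
reserved at 12 (size 8, align 2) → ends 20
offset at 20 (size 11, align 1) → ends 31
pad 1 to align 2 for inode
inode at 32 (size 8, align 2) → ends 40
signature at 40 (size 1, align 1) → ends 41
pad 1 to align 2 for mtime
mtime at 42 (size 4, align 2) → ends 46
total 46 bytes, alignment 2
array of 23: 23 × 46 = 1058

1058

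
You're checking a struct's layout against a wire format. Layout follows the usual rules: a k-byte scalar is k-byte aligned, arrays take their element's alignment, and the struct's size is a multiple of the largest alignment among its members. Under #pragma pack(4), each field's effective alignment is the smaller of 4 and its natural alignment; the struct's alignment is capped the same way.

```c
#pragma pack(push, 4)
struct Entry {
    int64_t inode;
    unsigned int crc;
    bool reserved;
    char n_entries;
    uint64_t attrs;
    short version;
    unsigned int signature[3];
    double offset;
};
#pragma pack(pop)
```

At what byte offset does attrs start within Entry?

0..8  inode  (8B, 4-aligned)
8..12  crc  (4B, 4-aligned)
12..13  reserved  (1B, 1-aligned)
13..14  n_entries  (1B, 1-aligned)
14..16  -- padding (2B)
16..24  attrs  (8B, 4-aligned)

16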